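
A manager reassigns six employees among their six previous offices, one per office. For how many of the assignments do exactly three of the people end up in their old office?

Choose which 3 of the 6 are fixed: C(6,3) = 20.
The other 3 form a derangement: !3 = 2.
Total: 20 × 2 = 40.

40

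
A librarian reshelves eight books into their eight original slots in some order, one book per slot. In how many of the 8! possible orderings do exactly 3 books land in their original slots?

2464

Pick the 3 fixed positions: C(8,3) = 56 ways.
The other 5 form a derangement: !5 = 44.
Total: 56 × 44 = 2464.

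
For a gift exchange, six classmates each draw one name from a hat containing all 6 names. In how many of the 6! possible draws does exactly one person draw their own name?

264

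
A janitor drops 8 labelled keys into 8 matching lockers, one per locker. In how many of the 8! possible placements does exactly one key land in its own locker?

Choose which one of the 8 is fixed: C(8,1) = 8.
The remaining 7 must be deranged: !7 = 1854.
Total: 8 × 1854 = 14832.

14832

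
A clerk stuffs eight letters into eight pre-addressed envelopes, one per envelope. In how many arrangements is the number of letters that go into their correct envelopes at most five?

40291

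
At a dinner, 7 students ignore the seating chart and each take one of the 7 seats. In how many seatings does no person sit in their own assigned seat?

1854

The subfactorial !7 = [7!/e] (nearest integer).
7! = 5040, and 5040/e ≈ 1854.11, so !7 = 1854.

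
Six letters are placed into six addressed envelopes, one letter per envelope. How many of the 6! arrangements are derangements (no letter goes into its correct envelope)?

The subfactorial !6 = [6!/e] (nearest integer).
6! = 720, and 720/e ≈ 264.87, so !6 = 265.

265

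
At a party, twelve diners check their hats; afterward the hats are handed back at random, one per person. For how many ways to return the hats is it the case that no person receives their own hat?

176214841

Use !n = (n-1)(!(n-1) + !(n-2)).
!12 = 11·(14684570 + 1334961) = 11·16019531 = 176214841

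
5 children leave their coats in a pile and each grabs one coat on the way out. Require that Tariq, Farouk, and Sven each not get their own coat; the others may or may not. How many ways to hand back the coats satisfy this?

64

Let A_j be the event that the j-th constrained one is fixed. By inclusion-exclusion over the 3 events:
Σ_{j=0}^{3} (-1)^j C(3,j)(5-j)!
= C(3,0)·5! - C(3,1)·4! + C(3,2)·3! - C(3,3)·2!
= 120 - 72 + 18 - 2
= 64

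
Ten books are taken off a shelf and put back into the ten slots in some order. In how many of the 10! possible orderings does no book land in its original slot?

1334961

The number of derangements of 10 is !10 = Σ_{k=0}^{10} (-1)^k·10!/k!
= 10! - 10!/1! + 10!/2! - 10!/3! + 10!/4! - 10!/5! + 10!/6! - 10!/7! + 10!/8! - 10!/9! + 10!/10!
= 3628800 - 3628800 + 1814400 - 604800 + 151200 - 30240 + 5040 - 720 + 90 - 10 + 1
= 1334961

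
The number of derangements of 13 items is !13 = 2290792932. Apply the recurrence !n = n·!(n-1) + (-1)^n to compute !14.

32071101049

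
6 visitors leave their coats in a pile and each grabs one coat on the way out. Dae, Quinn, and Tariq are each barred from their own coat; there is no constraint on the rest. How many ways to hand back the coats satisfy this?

426

Inclusion-exclusion on the 3 forbidden self-matches:
Σ_{j=0}^{3} (-1)^j C(3,j)(6-j)!
= C(3,0)·6! - C(3,1)·5! + C(3,2)·4! - C(3,3)·3!
= 720 - 360 + 72 - 6
= 426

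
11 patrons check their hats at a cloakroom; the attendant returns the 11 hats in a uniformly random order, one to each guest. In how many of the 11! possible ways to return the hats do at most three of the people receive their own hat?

39158866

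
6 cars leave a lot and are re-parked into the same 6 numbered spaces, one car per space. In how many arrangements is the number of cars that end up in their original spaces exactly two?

135

Choose which 2 of the 6 are fixed: C(6,2) = 15.
The remaining 4 must be deranged: !4 = 9.
Total: 15 × 9 = 135.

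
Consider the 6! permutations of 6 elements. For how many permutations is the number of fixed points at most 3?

# with exactly i fixed is C(6,i)·!(6-i); sum over i=0..3:
  i=0: C(6,0)·!6 = 1·265 = 265
  i=1: C(6,1)·!5 = 6·44 = 264
  i=2: C(6,2)·!4 = 15·9 = 135
  i=3: C(6,3)·!3 = 20·2 = 40
Total = 704.

704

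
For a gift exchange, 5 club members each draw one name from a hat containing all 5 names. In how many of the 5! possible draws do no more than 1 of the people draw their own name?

Sum C(5,i)·!(5-i) for i = 0..1:
  i=0: C(5,0)·!5 = 1·44 = 44
  i=1: C(5,1)·!4 = 5·9 = 45
Total = 89.

89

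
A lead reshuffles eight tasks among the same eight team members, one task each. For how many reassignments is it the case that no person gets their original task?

Use !n = n·!(n-1) + (-1)^n.
!8 = 8·1854 + 1 = 14833

14833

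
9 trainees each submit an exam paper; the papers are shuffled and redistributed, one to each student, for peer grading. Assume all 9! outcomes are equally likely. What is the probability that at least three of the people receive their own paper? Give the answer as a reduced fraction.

29143/362880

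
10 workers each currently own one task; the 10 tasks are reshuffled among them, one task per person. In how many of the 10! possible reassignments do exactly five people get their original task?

Pick the 5 fixed positions: C(10,5) = 252 ways.
The remaining 5 must be deranged: !5 = 44.
Total: 252 × 44 = 11088.

11088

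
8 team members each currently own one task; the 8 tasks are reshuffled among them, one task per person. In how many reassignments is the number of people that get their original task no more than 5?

# with exactly i fixed is C(8,i)·!(8-i); sum over i=0..5:
  i=0: C(8,0)·!8 = 1·14833 = 14833
  i=1: C(8,1)·!7 = 8·1854 = 14832
  i=2: C(8,2)·!6 = 28·265 = 7420
  i=3: C(8,3)·!5 = 56·44 = 2464
  i=4: C(8,4)·!4 = 70·9 = 630
  i=5: C(8,5)·!3 = 56·2 = 112
Total = 40291.

40291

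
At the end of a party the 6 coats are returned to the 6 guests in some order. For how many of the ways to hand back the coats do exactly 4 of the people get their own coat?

15

Choose which 4 of the 6 are fixed: C(6,4) = 15.
The remaining 2 must be deranged: !2 = 1.
Total: 15 × 1 = 15.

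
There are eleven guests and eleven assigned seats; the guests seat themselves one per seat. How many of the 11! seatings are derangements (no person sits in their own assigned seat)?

Use !n = (n-1)(!(n-1) + !(n-2)).
!11 = 10·(1334961 + 133496) = 10·1468457 = 14684570

14684570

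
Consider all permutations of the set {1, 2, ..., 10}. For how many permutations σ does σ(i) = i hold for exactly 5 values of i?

Pick the 5 fixed positions: C(10,5) = 252 ways.
The other 5 form a derangement: !5 = 44.
Total: 252 × 44 = 11088.

11088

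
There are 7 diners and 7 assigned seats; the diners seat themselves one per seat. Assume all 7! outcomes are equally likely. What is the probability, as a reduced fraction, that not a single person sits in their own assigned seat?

103/280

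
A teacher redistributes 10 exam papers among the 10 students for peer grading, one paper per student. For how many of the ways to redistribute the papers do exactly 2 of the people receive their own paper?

667485

Pick the 2 fixed positions: C(10,2) = 45 ways.
The other 8 form a derangement: !8 = 14833.
Total: 45 × 14833 = 667485.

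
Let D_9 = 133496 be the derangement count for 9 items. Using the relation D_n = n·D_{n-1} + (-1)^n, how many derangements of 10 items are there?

1334961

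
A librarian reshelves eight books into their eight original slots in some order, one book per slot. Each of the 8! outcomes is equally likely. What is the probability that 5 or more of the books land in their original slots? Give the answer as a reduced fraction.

47/13440

Favorable outcomes: Σ_{i≥5} C(8,i)·!(8-i) = 56·2 + 28·1 + 8·0 + 1·1 = 141.
Total outcomes: 8! = 40320.
Probability = 141/40320 = 47/13440.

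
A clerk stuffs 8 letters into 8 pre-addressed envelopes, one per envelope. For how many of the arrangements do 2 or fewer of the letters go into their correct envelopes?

Sum C(8,i)·!(8-i) for i = 0..2:
  i=0: C(8,0)·!8 = 1·14833 = 14833
  i=1: C(8,1)·!7 = 8·1854 = 14832
  i=2: C(8,2)·!6 = 28·265 = 7420
Total = 37085.

37085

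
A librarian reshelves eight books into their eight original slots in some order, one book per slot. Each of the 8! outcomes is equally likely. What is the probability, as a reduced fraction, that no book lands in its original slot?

Favorable outcomes: !8 = 14833.
Total outcomes: 8! = 40320.
Probability = 14833/40320 = 2119/5760.

2119/5760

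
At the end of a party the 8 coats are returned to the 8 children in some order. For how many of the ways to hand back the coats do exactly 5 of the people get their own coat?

Choose which 5 of the 8 are fixed: C(8,5) = 56.
The remaining 3 must be deranged: !3 = 2.
Total: 56 × 2 = 112.

112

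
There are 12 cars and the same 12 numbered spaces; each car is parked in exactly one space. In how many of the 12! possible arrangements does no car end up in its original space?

176214841

By inclusion-exclusion, !12 = Σ (-1)^k · 12!/k! for k=0..12
= 12! - 12!/1! + 12!/2! - 12!/3! + 12!/4! - 12!/5! + 12!/6! - 12!/7! + 12!/8! - 12!/9! + 12!/10! - 12!/11! + 12!/12!
= 479001600 - 479001600 + 239500800 - 79833600 + 19958400 - 3991680 + 665280 - 95040 + 11880 - 1320 + 132 - 12 + 1
= 176214841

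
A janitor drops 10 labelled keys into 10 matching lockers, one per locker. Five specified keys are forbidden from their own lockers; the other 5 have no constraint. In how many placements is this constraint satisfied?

2170680

Let A_j be the event that the j-th constrained one is fixed. By inclusion-exclusion over the 5 events:
Σ_{j=0}^{5} (-1)^j C(5,j)(10-j)!
= C(5,0)·10! - C(5,1)·9! + C(5,2)·8! - C(5,3)·7! + C(5,4)·6! - C(5,5)·5!
= 3628800 - 1814400 + 403200 - 50400 + 3600 - 120
= 2170680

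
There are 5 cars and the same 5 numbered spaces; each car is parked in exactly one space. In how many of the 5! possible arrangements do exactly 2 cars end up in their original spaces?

Choose which 2 of the 5 are fixed: C(5,2) = 10.
The remaining 3 must be deranged: !3 = 2.
Total: 10 × 2 = 20.

20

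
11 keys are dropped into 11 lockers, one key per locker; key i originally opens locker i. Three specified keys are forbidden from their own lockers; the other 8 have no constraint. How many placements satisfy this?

30078720

Let A_j be the event that the j-th constrained one is fixed. By inclusion-exclusion over the 3 events:
Σ_{j=0}^{3} (-1)^j C(3,j)(11-j)!
= C(3,0)·11! - C(3,1)·10! + C(3,2)·9! - C(3,3)·8!
= 39916800 - 10886400 + 1088640 - 40320
= 30078720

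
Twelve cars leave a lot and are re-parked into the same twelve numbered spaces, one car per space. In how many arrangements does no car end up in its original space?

176214841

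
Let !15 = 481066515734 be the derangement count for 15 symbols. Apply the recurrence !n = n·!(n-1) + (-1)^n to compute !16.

7697064251745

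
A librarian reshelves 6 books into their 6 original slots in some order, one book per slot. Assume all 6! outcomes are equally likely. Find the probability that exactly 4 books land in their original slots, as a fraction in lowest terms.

1/48

Favorable outcomes: C(6,4)·!2 = 15·1 = 15.
Total outcomes: 6! = 720.
Probability = 15/720 = 1/48.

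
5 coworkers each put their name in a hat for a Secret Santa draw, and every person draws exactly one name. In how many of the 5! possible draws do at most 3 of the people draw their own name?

119

# with exactly i fixed is C(5,i)·!(5-i); sum over i=0..3:
  i=0: C(5,0)·!5 = 1·44 = 44
  i=1: C(5,1)·!4 = 5·9 = 45
  i=2: C(5,2)·!3 = 10·2 = 20
  i=3: C(5,3)·!2 = 10·1 = 10
Total = 119.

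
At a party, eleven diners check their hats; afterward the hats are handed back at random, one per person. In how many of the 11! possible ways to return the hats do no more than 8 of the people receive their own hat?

Sum C(11,i)·!(11-i) for i = 0..8:
  i=0: C(11,0)·!11 = 1·14684570 = 14684570
  i=1: C(11,1)·!10 = 11·1334961 = 14684571
  i=2: C(11,2)·!9 = 55·133496 = 7342280
  i=3: C(11,3)·!8 = 165·14833 = 2447445
  i=4: C(11,4)·!7 = 330·1854 = 611820
  i=5: C(11,5)·!6 = 462·265 = 122430
  i=6: C(11,6)·!5 = 462·44 = 20328
  i=7: C(11,7)·!4 = 330·9 = 2970
  i=8: C(11,8)·!3 = 165·2 = 330
Total = 39916744.

39916744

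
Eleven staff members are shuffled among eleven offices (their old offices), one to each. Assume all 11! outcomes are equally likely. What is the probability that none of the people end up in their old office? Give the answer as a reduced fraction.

Favorable outcomes: !11 = 14684570.
Total outcomes: 11! = 39916800.
Probability = 14684570/39916800 = 1468457/3991680.

1468457/3991680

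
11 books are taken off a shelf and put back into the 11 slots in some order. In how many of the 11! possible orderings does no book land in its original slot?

14684570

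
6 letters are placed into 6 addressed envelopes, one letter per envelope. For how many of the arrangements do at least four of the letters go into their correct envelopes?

Sum C(6,i)·!(6-i) for i = 4..6:
  i=4: C(6,4)·!2 = 15·1 = 15
  i=5: C(6,5)·!1 = 6·0 = 0
  i=6: C(6,6)·!0 = 1·1 = 1
Total = 16.

16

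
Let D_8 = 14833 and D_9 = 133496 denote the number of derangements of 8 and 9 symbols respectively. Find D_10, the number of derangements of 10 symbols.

1334961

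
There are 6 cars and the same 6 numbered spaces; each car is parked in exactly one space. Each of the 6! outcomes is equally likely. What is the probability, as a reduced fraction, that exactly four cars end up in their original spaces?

1/48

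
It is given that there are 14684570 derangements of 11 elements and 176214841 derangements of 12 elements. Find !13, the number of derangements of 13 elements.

2290792932

!13 = (13-1)·(!12 + !11) = 12·(176214841 + 14684570) = 12·190899411 = 2290792932.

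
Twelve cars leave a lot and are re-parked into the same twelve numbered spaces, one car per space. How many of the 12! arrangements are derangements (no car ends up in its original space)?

!12 = 12! · Σ_{k=0}^{12} (-1)^k/k!
= 12! - 12!/1! + 12!/2! - 12!/3! + 12!/4! - 12!/5! + 12!/6! - 12!/7! + 12!/8! - 12!/9! + 12!/10! - 12!/11! + 12!/12!
= 479001600 - 479001600 + 239500800 - 79833600 + 19958400 - 3991680 + 665280 - 95040 + 11880 - 1320 + 132 - 12 + 1
= 176214841

176214841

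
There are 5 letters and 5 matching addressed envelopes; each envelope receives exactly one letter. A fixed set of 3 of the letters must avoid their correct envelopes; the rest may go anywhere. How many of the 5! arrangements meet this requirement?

64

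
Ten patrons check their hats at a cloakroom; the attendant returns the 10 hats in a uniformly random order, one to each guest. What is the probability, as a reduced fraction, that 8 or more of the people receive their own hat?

Favorable outcomes: Σ_{i≥8} C(10,i)·!(10-i) = 45·1 + 10·0 + 1·1 = 46.
Total outcomes: 10! = 3628800.
Probability = 46/3628800 = 23/1814400.

23/1814400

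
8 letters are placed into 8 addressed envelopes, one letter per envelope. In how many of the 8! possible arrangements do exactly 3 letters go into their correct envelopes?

2464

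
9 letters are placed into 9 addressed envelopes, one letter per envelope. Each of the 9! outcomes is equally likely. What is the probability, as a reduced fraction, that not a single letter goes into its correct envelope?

16687/45360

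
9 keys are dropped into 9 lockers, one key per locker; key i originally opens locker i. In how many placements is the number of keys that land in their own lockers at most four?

361541

Sum C(9,i)·!(9-i) for i = 0..4:
  i=0: C(9,0)·!9 = 1·133496 = 133496
  i=1: C(9,1)·!8 = 9·14833 = 133497
  i=2: C(9,2)·!7 = 36·1854 = 66744
  i=3: C(9,3)·!6 = 84·265 = 22260
  i=4: C(9,4)·!5 = 126·44 = 5544
Total = 361541.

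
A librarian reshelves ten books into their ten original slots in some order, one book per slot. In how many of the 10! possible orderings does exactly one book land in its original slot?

1334960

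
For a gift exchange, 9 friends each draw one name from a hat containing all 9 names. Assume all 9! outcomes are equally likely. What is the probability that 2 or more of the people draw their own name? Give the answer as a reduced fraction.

95887/362880

Favorable outcomes: Σ_{i≥2} C(9,i)·!(9-i) = 36·1854 + 84·265 + 126·44 + 126·9 + 84·2 + 36·1 + 9·0 + 1·1 = 95887.
Total outcomes: 9! = 362880.
Probability = 95887/362880 = 95887/362880.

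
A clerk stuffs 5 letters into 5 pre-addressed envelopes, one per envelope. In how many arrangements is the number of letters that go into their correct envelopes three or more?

Sum C(5,i)·!(5-i) for i = 3..5:
  i=3: C(5,3)·!2 = 10·1 = 10
  i=4: C(5,4)·!1 = 5·0 = 0
  i=5: C(5,5)·!0 = 1·1 = 1
Total = 11.

11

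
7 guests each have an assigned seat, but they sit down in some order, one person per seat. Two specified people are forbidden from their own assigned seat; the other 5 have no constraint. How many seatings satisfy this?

3720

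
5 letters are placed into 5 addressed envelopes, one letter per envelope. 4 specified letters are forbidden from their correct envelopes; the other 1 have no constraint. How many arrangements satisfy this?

Let A_j be the event that the j-th constrained one is fixed. By inclusion-exclusion over the 4 events:
Σ_{j=0}^{4} (-1)^j C(4,j)(5-j)!
= C(4,0)·5! - C(4,1)·4! + C(4,2)·3! - C(4,3)·2! + C(4,4)·1!
= 120 - 96 + 36 - 8 + 1
= 53

53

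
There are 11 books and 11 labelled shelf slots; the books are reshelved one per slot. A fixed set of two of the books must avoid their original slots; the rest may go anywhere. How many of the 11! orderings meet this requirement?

33022080

Inclusion-exclusion on the 2 forbidden self-matches:
Σ_{j=0}^{2} (-1)^j C(2,j)(11-j)!
= C(2,0)·11! - C(2,1)·10! + C(2,2)·9!
= 39916800 - 7257600 + 362880
= 33022080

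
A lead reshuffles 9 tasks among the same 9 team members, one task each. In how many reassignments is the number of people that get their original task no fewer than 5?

# with exactly i fixed is C(9,i)·!(9-i); sum over i=5..9:
  i=5: C(9,5)·!4 = 126·9 = 1134
  i=6: C(9,6)·!3 = 84·2 = 168
  i=7: C(9,7)·!2 = 36·1 = 36
  i=8: C(9,8)·!1 = 9·0 = 0
  i=9: C(9,9)·!0 = 1·1 = 1
Total = 1339.

1339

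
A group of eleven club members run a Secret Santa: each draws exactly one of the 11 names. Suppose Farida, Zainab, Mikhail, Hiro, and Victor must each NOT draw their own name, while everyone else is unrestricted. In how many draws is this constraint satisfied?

25022880

Inclusion-exclusion on the 5 forbidden self-matches:
Σ_{j=0}^{5} (-1)^j C(5,j)(11-j)!
= C(5,0)·11! - C(5,1)·10! + C(5,2)·9! - C(5,3)·8! + C(5,4)·7! - C(5,5)·6!
= 39916800 - 18144000 + 3628800 - 403200 + 25200 - 720
= 25022880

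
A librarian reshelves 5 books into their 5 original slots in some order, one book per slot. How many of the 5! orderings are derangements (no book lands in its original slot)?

44

Use !n = (n-1)(!(n-1) + !(n-2)).
!5 = 4·(9 + 2) = 4·11 = 44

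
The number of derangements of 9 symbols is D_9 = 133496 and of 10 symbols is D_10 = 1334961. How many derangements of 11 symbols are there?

D_11 = (11-1)·(D_10 + D_9) = 10·(1334961 + 133496) = 10·1468457 = 14684570.

14684570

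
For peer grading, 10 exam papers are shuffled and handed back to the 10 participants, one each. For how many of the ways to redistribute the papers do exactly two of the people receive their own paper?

667485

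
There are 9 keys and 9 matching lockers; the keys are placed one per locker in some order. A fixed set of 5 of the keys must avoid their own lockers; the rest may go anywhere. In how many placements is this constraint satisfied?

205056

Inclusion-exclusion on the 5 forbidden self-matches:
Σ_{j=0}^{5} (-1)^j C(5,j)(9-j)!
= C(5,0)·9! - C(5,1)·8! + C(5,2)·7! - C(5,3)·6! + C(5,4)·5! - C(5,5)·4!
= 362880 - 201600 + 50400 - 7200 + 600 - 24
= 205056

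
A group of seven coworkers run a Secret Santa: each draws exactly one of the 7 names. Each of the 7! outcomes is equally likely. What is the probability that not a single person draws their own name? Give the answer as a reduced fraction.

103/280

Favorable outcomes: !7 = 1854.
Total outcomes: 7! = 5040.
Probability = 1854/5040 = 103/280.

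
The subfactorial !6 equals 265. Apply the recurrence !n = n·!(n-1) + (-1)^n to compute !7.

!7 = 7·265 - 1 = 1854.

1854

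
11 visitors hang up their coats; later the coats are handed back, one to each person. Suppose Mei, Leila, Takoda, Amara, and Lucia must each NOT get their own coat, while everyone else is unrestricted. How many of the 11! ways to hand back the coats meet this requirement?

Inclusion-exclusion on the 5 forbidden self-matches:
Σ_{j=0}^{5} (-1)^j C(5,j)(11-j)!
= C(5,0)·11! - C(5,1)·10! + C(5,2)·9! - C(5,3)·8! + C(5,4)·7! - C(5,5)·6!
= 39916800 - 18144000 + 3628800 - 403200 + 25200 - 720
= 25022880

25022880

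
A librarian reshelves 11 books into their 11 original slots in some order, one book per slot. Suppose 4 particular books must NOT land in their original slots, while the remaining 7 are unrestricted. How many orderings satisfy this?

27422640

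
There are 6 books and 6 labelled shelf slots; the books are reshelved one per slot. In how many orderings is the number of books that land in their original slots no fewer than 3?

56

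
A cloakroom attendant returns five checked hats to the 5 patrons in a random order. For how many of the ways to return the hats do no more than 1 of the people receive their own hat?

Sum C(5,i)·!(5-i) for i = 0..1:
  i=0: C(5,0)·!5 = 1·44 = 44
  i=1: C(5,1)·!4 = 5·9 = 45
Total = 89.

89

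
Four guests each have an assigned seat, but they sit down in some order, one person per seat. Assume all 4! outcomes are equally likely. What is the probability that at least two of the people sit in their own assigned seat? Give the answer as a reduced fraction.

7/24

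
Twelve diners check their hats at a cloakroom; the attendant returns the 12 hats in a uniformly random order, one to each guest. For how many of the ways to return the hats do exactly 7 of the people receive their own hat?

34848

Choose which 7 of the 12 are fixed: C(12,7) = 792.
The remaining 5 must be deranged: !5 = 44.
Total: 792 × 44 = 34848.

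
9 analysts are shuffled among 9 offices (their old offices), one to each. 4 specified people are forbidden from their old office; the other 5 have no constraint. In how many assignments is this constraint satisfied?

229080

Let A_j be the event that the j-th constrained one is fixed. By inclusion-exclusion over the 4 events:
Σ_{j=0}^{4} (-1)^j C(4,j)(9-j)!
= C(4,0)·9! - C(4,1)·8! + C(4,2)·7! - C(4,3)·6! + C(4,4)·5!
= 362880 - 161280 + 30240 - 2880 + 120
= 229080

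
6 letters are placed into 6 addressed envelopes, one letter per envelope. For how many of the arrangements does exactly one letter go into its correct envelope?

264

Choose which one of the 6 is fixed: C(6,1) = 6.
The remaining 5 must be deranged: !5 = 44.
Total: 6 × 44 = 264.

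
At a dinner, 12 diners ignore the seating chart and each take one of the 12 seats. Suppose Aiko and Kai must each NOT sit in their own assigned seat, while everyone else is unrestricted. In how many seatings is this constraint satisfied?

Let A_j be the event that the j-th constrained one is fixed. By inclusion-exclusion over the 2 events:
Σ_{j=0}^{2} (-1)^j C(2,j)(12-j)!
= C(2,0)·12! - C(2,1)·11! + C(2,2)·10!
= 479001600 - 79833600 + 3628800
= 402796800

402796800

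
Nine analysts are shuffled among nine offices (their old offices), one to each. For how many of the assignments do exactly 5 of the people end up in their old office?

1134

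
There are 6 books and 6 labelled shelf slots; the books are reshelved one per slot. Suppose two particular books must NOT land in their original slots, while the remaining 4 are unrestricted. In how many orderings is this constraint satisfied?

Let A_j be the event that the j-th constrained one is fixed. By inclusion-exclusion over the 2 events:
Σ_{j=0}^{2} (-1)^j C(2,j)(6-j)!
= C(2,0)·6! - C(2,1)·5! + C(2,2)·4!
= 720 - 240 + 24
= 504

504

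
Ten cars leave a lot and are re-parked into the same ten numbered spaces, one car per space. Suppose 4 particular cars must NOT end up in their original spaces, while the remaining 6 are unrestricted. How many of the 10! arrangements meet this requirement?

2399760

Let A_j be the event that the j-th constrained one is fixed. By inclusion-exclusion over the 4 events:
Σ_{j=0}^{4} (-1)^j C(4,j)(10-j)!
= C(4,0)·10! - C(4,1)·9! + C(4,2)·8! - C(4,3)·7! + C(4,4)·6!
= 3628800 - 1451520 + 241920 - 20160 + 720
= 2399760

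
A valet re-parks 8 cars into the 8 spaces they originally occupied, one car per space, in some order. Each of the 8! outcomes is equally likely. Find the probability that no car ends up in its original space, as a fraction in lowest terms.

Favorable outcomes: !8 = 14833.
Total outcomes: 8! = 40320.
Probability = 14833/40320 = 2119/5760.

2119/5760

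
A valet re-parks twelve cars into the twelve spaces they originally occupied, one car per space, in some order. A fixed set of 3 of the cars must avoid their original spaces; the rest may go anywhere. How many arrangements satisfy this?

Inclusion-exclusion on the 3 forbidden self-matches:
Σ_{j=0}^{3} (-1)^j C(3,j)(12-j)!
= C(3,0)·12! - C(3,1)·11! + C(3,2)·10! - C(3,3)·9!
= 479001600 - 119750400 + 10886400 - 362880
= 369774720

369774720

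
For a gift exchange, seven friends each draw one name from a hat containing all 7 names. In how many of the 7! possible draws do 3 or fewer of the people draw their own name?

4948

Sum C(7,i)·!(7-i) for i = 0..3:
  i=0: C(7,0)·!7 = 1·1854 = 1854
  i=1: C(7,1)·!6 = 7·265 = 1855
  i=2: C(7,2)·!5 = 21·44 = 924
  i=3: C(7,3)·!4 = 35·9 = 315
Total = 4948.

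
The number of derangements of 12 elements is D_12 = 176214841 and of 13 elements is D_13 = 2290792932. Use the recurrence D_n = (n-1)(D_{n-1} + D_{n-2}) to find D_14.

32071101049

D_14 = (14-1)·(D_13 + D_12) = 13·(2290792932 + 176214841) = 13·2467007773 = 32071101049.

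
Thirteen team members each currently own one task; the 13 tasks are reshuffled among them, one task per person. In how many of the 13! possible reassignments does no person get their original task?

The subfactorial !13 = [13!/e] (nearest integer).
13! = 6227020800, and 6227020800/e ≈ 2290792932.07, so !13 = 2290792932.

2290792932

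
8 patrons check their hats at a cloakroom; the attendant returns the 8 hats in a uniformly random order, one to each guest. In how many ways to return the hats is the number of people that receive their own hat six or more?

29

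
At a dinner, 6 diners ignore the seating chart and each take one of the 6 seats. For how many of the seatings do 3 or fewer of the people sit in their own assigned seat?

Sum C(6,i)·!(6-i) for i = 0..3:
  i=0: C(6,0)·!6 = 1·265 = 265
  i=1: C(6,1)·!5 = 6·44 = 264
  i=2: C(6,2)·!4 = 15·9 = 135
  i=3: C(6,3)·!3 = 20·2 = 40
Total = 704.

704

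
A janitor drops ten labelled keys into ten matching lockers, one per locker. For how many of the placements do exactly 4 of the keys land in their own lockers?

Choose which 4 of the 10 are fixed: C(10,4) = 210.
The other 6 form a derangement: !6 = 265.
Total: 210 × 265 = 55650.

55650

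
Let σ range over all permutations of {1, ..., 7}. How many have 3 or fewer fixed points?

# with exactly i fixed is C(7,i)·!(7-i); sum over i=0..3:
  i=0: C(7,0)·!7 = 1·1854 = 1854
  i=1: C(7,1)·!6 = 7·265 = 1855
  i=2: C(7,2)·!5 = 21·44 = 924
  i=3: C(7,3)·!4 = 35·9 = 315
Total = 4948.

4948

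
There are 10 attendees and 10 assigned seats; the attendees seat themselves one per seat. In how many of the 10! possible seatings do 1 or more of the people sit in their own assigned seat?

2293839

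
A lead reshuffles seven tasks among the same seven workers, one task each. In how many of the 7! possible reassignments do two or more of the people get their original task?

1331

# with exactly i fixed is C(7,i)·!(7-i); sum over i=2..7:
  i=2: C(7,2)·!5 = 21·44 = 924
  i=3: C(7,3)·!4 = 35·9 = 315
  i=4: C(7,4)·!3 = 35·2 = 70
  i=5: C(7,5)·!2 = 21·1 = 21
  i=6: C(7,6)·!1 = 7·0 = 0
  i=7: C(7,7)·!0 = 1·1 = 1
Total = 1331.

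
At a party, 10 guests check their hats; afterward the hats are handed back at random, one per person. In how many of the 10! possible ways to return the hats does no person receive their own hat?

1334961

Recurrence: !10 = 9·(!9 + !8).
!10 = 9·(133496 + 14833) = 9·148329 = 1334961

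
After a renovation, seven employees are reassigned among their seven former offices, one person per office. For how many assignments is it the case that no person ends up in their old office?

1854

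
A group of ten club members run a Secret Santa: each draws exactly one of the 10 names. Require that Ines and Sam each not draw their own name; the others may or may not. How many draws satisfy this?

2943360

Let A_j be the event that the j-th constrained one is fixed. By inclusion-exclusion over the 2 events:
Σ_{j=0}^{2} (-1)^j C(2,j)(10-j)!
= C(2,0)·10! - C(2,1)·9! + C(2,2)·8!
= 3628800 - 725760 + 40320
= 2943360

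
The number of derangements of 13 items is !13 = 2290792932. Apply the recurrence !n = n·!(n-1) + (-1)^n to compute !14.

!14 = 14·2290792932 + 1 = 32071101049.

32071101049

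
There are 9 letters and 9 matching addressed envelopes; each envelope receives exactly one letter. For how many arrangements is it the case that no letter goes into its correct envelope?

133496

!9 is the nearest integer to 9!/e.
9! = 362880, and 362880/e ≈ 133496.09, so !9 = 133496.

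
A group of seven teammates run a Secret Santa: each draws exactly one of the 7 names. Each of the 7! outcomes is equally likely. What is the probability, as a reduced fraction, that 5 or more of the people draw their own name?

Favorable outcomes: Σ_{i≥5} C(7,i)·!(7-i) = 21·1 + 7·0 + 1·1 = 22.
Total outcomes: 7! = 5040.
Probability = 22/5040 = 11/2520.

11/2520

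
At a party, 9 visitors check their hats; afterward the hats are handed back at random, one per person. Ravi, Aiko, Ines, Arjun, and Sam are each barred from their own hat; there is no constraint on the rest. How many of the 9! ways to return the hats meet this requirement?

Let A_j be the event that the j-th constrained one is fixed. By inclusion-exclusion over the 5 events:
Σ_{j=0}^{5} (-1)^j C(5,j)(9-j)!
= C(5,0)·9! - C(5,1)·8! + C(5,2)·7! - C(5,3)·6! + C(5,4)·5! - C(5,5)·4!
= 362880 - 201600 + 50400 - 7200 + 600 - 24
= 205056

205056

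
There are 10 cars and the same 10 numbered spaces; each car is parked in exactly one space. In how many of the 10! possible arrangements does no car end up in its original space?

!10 is the nearest integer to 10!/e.
10! = 3628800, and 3628800/e ≈ 1334960.92, so !10 = 1334961.

1334961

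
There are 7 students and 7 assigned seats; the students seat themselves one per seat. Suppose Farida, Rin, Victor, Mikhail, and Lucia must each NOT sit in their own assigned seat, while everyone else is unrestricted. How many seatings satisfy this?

2428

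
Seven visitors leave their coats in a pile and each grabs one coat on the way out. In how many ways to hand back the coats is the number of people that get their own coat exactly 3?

Choose which 3 of the 7 are fixed: C(7,3) = 35.
The remaining 4 must be deranged: !4 = 9.
Total: 35 × 9 = 315.

315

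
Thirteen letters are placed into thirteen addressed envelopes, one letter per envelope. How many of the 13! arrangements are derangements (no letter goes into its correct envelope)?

By inclusion-exclusion, !13 = Σ (-1)^k · 13!/k! for k=0..13
= 13! - 13!/1! + 13!/2! - 13!/3! + 13!/4! - 13!/5! + 13!/6! - 13!/7! + 13!/8! - 13!/9! + 13!/10! - 13!/11! + 13!/12! - 13!/13!
= 6227020800 - 6227020800 + 3113510400 - 1037836800 + 259459200 - 51891840 + 8648640 - 1235520 + 154440 - 17160 + 1716 - 156 + 13 - 1
= 2290792932

2290792932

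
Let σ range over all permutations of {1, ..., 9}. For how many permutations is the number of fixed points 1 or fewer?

266993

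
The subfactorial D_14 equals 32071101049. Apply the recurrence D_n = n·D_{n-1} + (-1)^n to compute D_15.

D_15 = 15·32071101049 - 1 = 481066515734.

481066515734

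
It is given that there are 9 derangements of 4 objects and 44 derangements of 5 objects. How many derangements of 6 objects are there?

265

!6 = (6-1)·(!5 + !4) = 5·(44 + 9) = 5·53 = 265.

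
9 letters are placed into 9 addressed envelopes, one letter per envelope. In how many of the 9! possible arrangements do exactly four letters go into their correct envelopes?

Choose which 4 of the 9 are fixed: C(9,4) = 126.
The remaining 5 must be deranged: !5 = 44.
Total: 126 × 44 = 5544.

5544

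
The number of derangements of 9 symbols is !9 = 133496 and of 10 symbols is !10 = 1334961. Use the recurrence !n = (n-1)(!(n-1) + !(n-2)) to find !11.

14684570

!11 = (11-1)·(!10 + !9) = 10·(1334961 + 133496) = 10·1468457 = 14684570.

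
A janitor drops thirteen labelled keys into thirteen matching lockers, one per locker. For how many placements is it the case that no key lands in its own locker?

2290792932

By inclusion-exclusion, !13 = Σ (-1)^k · 13!/k! for k=0..13
= 13! - 13!/1! + 13!/2! - 13!/3! + 13!/4! - 13!/5! + 13!/6! - 13!/7! + 13!/8! - 13!/9! + 13!/10! - 13!/11! + 13!/12! - 13!/13!
= 6227020800 - 6227020800 + 3113510400 - 1037836800 + 259459200 - 51891840 + 8648640 - 1235520 + 154440 - 17160 + 1716 - 156 + 13 - 1
= 2290792932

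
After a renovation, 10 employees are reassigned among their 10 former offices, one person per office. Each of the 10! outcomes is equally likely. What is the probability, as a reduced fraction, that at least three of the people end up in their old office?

Favorable outcomes: Σ_{i≥3} C(10,i)·!(10-i) = 120·1854 + 210·265 + 252·44 + 210·9 + 120·2 + 45·1 + 10·0 + 1·1 = 291394.
Total outcomes: 10! = 3628800.
Probability = 291394/3628800 = 145697/1814400.

145697/1814400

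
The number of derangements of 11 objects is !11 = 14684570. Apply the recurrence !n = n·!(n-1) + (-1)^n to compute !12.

176214841

!12 = 12·14684570 + 1 = 176214841.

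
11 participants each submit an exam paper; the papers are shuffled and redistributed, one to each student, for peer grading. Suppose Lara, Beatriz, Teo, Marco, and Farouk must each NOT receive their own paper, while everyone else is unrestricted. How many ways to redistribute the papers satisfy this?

25022880

Let A_j be the event that the j-th constrained one is fixed. By inclusion-exclusion over the 5 events:
Σ_{j=0}^{5} (-1)^j C(5,j)(11-j)!
= C(5,0)·11! - C(5,1)·10! + C(5,2)·9! - C(5,3)·8! + C(5,4)·7! - C(5,5)·6!
= 39916800 - 18144000 + 3628800 - 403200 + 25200 - 720
= 25022880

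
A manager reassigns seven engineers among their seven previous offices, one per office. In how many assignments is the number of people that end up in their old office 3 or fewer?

4948

# with exactly i fixed is C(7,i)·!(7-i); sum over i=0..3:
  i=0: C(7,0)·!7 = 1·1854 = 1854
  i=1: C(7,1)·!6 = 7·265 = 1855
  i=2: C(7,2)·!5 = 21·44 = 924
  i=3: C(7,3)·!4 = 35·9 = 315
Total = 4948.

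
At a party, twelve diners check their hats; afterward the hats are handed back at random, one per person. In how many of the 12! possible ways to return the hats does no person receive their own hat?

176214841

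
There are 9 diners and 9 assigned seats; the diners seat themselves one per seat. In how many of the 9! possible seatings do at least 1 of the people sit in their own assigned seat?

229384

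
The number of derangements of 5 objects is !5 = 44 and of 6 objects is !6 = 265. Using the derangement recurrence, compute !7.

1854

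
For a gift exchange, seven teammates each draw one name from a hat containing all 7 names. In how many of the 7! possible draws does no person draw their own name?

1854

The number of derangements of 7 is !7 = Σ_{k=0}^{7} (-1)^k·7!/k!
= 7! - 7!/1! + 7!/2! - 7!/3! + 7!/4! - 7!/5! + 7!/6! - 7!/7!
= 5040 - 5040 + 2520 - 840 + 210 - 42 + 7 - 1
= 1854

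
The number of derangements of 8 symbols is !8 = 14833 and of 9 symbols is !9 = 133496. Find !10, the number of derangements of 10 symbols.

1334961

!10 = (10-1)·(!9 + !8) = 9·(133496 + 14833) = 9·148329 = 1334961.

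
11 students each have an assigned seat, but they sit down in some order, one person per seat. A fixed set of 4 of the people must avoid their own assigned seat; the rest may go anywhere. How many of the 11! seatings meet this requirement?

Inclusion-exclusion on the 4 forbidden self-matches:
Σ_{j=0}^{4} (-1)^j C(4,j)(11-j)!
= C(4,0)·11! - C(4,1)·10! + C(4,2)·9! - C(4,3)·8! + C(4,4)·7!
= 39916800 - 14515200 + 2177280 - 161280 + 5040
= 27422640

27422640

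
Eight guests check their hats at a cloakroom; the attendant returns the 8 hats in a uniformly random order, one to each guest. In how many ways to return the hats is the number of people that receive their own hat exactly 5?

112

Pick the 5 fixed positions: C(8,5) = 56 ways.
The remaining 3 must be deranged: !3 = 2.
Total: 56 × 2 = 112.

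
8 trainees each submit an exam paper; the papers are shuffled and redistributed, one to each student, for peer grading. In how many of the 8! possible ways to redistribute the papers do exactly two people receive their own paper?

7420

Pick the 2 fixed positions: C(8,2) = 28 ways.
The remaining 6 must be deranged: !6 = 265.
Total: 28 × 265 = 7420.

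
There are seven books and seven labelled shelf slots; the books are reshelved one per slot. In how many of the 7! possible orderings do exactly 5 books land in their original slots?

21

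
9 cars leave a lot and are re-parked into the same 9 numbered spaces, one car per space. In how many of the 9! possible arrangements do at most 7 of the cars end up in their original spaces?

# with exactly i fixed is C(9,i)·!(9-i); sum over i=0..7:
  i=0: C(9,0)·!9 = 1·133496 = 133496
  i=1: C(9,1)·!8 = 9·14833 = 133497
  i=2: C(9,2)·!7 = 36·1854 = 66744
  i=3: C(9,3)·!6 = 84·265 = 22260
  i=4: C(9,4)·!5 = 126·44 = 5544
  i=5: C(9,5)·!4 = 126·9 = 1134
  i=6: C(9,6)·!3 = 84·2 = 168
  i=7: C(9,7)·!2 = 36·1 = 36
Total = 362879.

362879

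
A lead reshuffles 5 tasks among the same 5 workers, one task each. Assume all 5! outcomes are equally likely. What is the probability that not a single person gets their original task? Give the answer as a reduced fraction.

Favorable outcomes: !5 = 44.
Total outcomes: 5! = 120.
Probability = 44/120 = 11/30.

11/30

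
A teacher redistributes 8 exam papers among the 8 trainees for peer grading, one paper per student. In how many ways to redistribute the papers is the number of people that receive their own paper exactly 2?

7420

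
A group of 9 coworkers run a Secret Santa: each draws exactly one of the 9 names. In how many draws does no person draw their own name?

Use !n = (n-1)(!(n-1) + !(n-2)).
!9 = 8·(14833 + 1854) = 8·16687 = 133496

133496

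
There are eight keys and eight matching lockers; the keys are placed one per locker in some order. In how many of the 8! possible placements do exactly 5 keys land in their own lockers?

112

Choose which 5 of the 8 are fixed: C(8,5) = 56.
The other 3 form a derangement: !3 = 2.
Total: 56 × 2 = 112.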